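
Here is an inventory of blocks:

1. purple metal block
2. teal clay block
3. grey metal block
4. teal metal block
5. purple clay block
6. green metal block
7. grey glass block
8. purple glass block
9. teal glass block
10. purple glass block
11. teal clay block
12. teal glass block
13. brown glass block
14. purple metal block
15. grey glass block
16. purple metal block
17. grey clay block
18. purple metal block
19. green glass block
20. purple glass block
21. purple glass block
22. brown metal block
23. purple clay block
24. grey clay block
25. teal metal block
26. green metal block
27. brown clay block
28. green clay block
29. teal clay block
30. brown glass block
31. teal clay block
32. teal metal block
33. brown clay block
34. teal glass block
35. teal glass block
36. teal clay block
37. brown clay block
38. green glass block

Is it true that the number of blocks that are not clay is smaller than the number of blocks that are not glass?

False

blocks that are not clay: 25.
blocks that are not glass: 24.
The claim requires 25 < 24, which does not hold.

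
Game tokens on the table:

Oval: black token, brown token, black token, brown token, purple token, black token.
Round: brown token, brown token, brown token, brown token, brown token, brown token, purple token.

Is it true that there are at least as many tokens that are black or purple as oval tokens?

False

There are 5 tokens that are black or purple.
There are 6 oval tokens.
The claim requires 5 ≥ 6, which does not hold.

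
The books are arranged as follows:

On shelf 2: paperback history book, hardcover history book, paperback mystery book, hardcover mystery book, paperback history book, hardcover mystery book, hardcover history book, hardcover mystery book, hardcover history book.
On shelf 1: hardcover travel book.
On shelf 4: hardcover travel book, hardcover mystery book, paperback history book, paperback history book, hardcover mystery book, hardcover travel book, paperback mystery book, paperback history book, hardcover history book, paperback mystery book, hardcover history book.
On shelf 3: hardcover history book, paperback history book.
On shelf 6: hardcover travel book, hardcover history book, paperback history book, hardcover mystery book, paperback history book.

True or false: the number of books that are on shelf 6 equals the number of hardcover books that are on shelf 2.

False

|books on shelf 6| = 5.
|hardcover books on shelf 2| = 6.
The claim requires 5 = 6, which does not hold.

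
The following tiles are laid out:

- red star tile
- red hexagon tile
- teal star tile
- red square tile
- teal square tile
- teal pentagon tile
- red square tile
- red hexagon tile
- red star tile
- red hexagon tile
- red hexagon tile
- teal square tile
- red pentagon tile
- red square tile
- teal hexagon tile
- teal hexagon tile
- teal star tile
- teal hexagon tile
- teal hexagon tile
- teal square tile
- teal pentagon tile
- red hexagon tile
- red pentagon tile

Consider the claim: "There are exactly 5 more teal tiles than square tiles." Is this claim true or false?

True

teal tiles: 11.
square tiles: 6.
The claim requires 11 − 6 (= 5) to equal 5, which holds.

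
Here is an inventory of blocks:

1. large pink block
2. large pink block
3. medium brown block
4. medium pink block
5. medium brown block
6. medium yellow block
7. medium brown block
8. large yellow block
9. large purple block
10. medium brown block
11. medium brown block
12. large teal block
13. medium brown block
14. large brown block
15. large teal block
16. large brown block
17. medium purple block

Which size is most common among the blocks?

medium

Counts by size: medium 9, large 8.
The maximum is 9, held uniquely by medium.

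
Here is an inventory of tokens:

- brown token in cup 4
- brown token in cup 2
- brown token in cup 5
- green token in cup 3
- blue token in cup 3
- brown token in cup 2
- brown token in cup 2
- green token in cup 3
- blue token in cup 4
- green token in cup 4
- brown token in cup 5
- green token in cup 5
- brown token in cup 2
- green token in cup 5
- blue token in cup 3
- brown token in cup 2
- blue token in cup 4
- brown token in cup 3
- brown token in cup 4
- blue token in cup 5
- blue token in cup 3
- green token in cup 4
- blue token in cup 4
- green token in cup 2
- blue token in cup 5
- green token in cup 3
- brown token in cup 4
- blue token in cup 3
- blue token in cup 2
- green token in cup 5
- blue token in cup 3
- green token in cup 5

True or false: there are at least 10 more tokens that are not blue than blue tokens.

There are 21 tokens that are not blue.
There are 11 blue tokens.
The claim requires 21 − 11 = 10 ≥ 10, which holds.

True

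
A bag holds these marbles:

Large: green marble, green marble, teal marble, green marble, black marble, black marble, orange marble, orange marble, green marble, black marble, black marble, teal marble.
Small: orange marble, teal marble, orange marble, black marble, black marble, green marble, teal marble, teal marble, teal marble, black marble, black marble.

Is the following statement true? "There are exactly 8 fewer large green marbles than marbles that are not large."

There are 4 large green marbles.
There are 11 marbles that are not large.
The claim requires 11 − 4 (= 7) to equal 8, which does not hold.

False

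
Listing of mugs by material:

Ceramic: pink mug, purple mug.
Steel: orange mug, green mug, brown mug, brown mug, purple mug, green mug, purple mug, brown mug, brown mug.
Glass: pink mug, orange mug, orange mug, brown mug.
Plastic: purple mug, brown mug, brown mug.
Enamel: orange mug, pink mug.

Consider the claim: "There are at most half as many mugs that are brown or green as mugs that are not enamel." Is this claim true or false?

|mugs that are brown or green| = 9.
|mugs that are not enamel| = 18.
The claim requires 2 × 9 = 18 ≤ 18, which holds.

True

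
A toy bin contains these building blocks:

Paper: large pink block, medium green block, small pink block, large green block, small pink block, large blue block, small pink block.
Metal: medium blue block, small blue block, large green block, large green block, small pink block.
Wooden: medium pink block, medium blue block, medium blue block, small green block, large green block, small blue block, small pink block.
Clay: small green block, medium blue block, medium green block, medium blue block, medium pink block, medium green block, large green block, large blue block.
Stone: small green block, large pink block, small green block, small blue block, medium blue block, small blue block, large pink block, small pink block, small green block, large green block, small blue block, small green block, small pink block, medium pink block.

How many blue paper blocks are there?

1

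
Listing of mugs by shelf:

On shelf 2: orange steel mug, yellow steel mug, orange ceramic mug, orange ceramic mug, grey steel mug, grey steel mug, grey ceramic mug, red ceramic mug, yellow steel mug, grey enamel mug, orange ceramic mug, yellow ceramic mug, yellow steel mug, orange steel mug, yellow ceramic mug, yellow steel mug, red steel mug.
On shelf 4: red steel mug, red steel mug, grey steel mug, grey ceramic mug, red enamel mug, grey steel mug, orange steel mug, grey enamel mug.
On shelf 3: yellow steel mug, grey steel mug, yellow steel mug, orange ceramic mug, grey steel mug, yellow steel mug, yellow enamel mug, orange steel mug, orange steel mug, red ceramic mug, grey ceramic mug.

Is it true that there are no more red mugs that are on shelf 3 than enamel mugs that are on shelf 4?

red mugs on shelf 3: 1.
enamel mugs on shelf 4: 2.
The claim requires 1 ≤ 2, which holds.

True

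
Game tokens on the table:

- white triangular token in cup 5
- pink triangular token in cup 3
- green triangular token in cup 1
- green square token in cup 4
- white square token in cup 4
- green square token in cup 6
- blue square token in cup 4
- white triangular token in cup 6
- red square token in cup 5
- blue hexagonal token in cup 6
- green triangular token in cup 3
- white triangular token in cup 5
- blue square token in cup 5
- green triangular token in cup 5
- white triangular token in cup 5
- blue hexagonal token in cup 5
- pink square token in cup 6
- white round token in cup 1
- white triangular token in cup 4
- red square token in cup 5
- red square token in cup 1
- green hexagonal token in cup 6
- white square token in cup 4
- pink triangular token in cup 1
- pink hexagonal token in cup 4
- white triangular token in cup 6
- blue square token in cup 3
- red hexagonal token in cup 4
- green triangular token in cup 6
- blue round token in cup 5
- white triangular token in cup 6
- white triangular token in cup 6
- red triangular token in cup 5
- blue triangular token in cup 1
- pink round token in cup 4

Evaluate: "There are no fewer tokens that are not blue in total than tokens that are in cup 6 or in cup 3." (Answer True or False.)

tokens that are not blue: 28.
tokens in cup 6 or in cup 3: 12.
The claim requires 28 ≥ 12, which holds.

True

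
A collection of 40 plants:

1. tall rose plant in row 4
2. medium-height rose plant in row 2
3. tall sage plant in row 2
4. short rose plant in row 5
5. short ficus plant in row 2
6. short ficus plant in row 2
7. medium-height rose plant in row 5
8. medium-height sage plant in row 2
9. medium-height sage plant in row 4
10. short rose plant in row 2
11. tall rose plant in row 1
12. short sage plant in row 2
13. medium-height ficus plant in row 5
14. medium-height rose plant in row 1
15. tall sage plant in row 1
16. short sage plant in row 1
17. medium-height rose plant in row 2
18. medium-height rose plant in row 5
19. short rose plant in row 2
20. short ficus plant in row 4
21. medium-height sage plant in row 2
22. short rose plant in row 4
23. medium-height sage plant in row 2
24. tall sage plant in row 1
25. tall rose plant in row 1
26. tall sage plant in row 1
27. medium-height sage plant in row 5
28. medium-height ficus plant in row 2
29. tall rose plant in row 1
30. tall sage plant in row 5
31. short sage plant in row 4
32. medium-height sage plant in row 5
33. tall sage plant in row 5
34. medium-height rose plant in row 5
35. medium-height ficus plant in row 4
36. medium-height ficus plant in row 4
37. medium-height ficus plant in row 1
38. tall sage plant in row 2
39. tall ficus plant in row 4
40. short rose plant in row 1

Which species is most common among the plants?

sage

Counts by species: sage 16, rose 15, ficus 9.
The maximum is 16, held uniquely by sage.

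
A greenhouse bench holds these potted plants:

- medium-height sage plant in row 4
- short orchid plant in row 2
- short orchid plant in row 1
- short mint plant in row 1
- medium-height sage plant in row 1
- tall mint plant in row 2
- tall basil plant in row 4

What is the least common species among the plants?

Counts by species: sage 2, orchid 2, mint 2, basil 1.
The minimum is 1, held uniquely by basil.

basil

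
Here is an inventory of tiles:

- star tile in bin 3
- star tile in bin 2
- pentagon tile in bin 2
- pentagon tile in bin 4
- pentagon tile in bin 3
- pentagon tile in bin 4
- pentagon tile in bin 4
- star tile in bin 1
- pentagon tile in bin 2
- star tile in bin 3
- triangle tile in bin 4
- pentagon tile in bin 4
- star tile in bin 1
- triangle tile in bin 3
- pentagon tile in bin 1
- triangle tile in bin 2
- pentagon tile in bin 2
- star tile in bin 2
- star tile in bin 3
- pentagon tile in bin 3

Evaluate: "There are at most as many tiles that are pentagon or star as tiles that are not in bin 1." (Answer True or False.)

tiles that are pentagon or star: 17.
tiles that are not in bin 1: 17.
The claim requires 17 ≤ 17, which holds.

True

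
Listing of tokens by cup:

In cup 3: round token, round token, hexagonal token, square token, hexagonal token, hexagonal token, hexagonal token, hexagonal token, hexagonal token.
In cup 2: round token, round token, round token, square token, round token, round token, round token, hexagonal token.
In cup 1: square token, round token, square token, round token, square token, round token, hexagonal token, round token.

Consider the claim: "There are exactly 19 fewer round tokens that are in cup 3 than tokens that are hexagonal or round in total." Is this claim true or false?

|round tokens in cup 3| = 2.
|tokens that are hexagonal or round| = 20.
The claim requires 20 − 2 (= 18) to equal 19, which does not hold.

False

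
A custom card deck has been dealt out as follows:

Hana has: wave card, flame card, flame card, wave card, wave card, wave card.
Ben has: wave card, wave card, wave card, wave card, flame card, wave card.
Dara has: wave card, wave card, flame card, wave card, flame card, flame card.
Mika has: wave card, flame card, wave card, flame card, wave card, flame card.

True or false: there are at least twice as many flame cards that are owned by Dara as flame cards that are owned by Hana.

False

|flame cards owned by Dara| = 3.
|flame cards owned by Hana| = 2.
The claim requires 3 ≥ 2 × 2 = 4, which does not hold.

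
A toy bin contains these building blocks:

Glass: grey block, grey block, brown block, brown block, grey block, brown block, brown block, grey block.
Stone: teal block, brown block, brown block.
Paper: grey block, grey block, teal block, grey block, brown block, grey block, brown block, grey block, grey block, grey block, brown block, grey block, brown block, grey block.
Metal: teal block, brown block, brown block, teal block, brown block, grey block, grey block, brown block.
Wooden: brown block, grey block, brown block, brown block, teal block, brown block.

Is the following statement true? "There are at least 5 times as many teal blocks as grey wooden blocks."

There are 5 teal blocks.
There is 1 grey wooden block.
The claim requires 5 ≥ 5 × 1 = 5, which holds.

True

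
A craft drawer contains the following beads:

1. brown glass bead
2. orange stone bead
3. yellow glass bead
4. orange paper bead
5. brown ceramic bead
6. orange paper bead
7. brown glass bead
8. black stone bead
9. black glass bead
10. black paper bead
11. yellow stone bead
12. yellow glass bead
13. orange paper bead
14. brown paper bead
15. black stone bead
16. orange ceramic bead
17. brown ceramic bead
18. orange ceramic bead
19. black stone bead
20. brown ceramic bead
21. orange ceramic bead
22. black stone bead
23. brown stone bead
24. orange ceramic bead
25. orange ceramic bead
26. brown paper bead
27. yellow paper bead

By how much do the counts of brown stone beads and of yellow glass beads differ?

1

brown stone beads: 1. yellow glass beads: 2.
|1 − 2| = 2 − 1 = 1.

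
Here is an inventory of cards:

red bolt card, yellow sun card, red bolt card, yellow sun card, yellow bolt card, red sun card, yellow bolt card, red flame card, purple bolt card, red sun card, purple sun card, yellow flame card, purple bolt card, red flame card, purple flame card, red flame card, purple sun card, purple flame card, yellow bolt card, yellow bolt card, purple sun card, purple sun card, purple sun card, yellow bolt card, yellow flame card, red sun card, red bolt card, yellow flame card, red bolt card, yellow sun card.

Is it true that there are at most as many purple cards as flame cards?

|purple cards| = 9.
|flame cards| = 8.
The claim requires 9 ≤ 8, which does not hold.

False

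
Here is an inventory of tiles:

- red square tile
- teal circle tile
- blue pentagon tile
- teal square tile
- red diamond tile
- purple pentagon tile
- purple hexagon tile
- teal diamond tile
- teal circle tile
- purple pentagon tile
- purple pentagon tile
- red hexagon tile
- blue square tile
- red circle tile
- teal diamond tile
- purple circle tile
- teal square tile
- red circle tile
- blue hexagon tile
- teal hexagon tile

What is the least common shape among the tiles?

Counts by shape: circle 5, pentagon 4, hexagon 4, square 4, diamond 3.
The minimum is 3, held uniquely by diamond.

diamond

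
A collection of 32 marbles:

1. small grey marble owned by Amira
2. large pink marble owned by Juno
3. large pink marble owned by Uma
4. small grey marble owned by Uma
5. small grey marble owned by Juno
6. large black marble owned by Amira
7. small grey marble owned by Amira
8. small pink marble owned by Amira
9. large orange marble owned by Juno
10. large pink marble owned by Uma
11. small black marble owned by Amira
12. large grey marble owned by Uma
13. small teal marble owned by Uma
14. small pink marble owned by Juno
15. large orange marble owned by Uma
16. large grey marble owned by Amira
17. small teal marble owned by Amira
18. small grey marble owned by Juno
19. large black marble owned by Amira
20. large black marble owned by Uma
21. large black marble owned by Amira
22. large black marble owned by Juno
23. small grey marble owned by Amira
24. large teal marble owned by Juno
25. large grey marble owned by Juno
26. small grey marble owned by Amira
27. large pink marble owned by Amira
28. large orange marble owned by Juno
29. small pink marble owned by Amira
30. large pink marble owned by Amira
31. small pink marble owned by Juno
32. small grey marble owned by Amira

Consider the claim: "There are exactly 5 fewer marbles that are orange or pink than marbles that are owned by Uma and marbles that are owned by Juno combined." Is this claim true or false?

|marbles that are orange or pink| = 12.
marbles owned by Uma: 7; marbles owned by Juno: 10; combined: 7 + 10 = 17.
The claim requires 17 − 12 (= 5) to equal 5, which holds.

True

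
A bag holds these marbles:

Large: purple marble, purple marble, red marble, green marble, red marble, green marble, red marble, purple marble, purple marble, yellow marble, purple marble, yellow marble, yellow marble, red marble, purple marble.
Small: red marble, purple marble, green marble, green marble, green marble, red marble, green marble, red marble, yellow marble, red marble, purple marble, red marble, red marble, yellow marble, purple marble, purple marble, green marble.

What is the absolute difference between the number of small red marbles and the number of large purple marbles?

0

small red marbles: 6. large purple marbles: 6.
|6 − 6| = 6 − 6 = 0.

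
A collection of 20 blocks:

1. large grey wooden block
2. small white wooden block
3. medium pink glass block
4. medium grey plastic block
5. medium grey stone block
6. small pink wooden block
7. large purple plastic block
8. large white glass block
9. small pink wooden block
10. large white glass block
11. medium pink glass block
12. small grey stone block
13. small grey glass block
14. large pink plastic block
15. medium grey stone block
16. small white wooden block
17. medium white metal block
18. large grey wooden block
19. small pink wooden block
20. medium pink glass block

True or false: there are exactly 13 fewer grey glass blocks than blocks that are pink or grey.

True

There is 1 grey glass block.
There are 14 blocks that are pink or grey.
The claim requires 14 − 1 (= 13) to equal 13, which holds.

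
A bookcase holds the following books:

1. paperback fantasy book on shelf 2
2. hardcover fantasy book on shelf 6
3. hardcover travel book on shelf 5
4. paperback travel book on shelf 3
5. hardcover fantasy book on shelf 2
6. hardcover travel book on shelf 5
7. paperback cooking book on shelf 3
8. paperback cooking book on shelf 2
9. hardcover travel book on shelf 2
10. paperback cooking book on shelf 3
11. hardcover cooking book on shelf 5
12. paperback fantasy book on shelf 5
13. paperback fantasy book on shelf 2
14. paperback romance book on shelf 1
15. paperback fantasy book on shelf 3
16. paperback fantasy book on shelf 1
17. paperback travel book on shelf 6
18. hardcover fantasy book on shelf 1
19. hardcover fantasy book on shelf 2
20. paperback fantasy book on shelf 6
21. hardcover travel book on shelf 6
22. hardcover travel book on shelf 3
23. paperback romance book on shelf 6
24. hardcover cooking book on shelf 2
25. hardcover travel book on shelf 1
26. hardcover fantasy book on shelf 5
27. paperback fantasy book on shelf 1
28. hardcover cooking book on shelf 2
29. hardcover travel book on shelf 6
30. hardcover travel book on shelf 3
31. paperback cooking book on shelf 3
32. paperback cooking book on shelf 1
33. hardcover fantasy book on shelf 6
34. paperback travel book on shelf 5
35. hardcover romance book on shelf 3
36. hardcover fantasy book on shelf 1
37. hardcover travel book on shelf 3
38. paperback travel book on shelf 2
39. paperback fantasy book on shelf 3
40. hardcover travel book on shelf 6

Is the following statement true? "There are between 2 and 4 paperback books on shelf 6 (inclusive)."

True

There are 3 paperback books on shelf 6.
The claim requires 2 ≤ 3 ≤ 4, which holds.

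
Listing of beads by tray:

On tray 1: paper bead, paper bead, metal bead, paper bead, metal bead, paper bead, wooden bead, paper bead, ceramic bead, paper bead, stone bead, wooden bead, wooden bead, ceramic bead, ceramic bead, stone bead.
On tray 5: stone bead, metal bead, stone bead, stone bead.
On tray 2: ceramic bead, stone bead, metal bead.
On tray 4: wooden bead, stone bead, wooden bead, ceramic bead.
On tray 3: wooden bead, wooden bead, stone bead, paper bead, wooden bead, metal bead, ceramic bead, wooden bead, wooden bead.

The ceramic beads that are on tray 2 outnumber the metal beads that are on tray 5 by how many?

0

ceramic beads on tray 2: 1.
metal beads on tray 5: 1.
1 − 1 = 0.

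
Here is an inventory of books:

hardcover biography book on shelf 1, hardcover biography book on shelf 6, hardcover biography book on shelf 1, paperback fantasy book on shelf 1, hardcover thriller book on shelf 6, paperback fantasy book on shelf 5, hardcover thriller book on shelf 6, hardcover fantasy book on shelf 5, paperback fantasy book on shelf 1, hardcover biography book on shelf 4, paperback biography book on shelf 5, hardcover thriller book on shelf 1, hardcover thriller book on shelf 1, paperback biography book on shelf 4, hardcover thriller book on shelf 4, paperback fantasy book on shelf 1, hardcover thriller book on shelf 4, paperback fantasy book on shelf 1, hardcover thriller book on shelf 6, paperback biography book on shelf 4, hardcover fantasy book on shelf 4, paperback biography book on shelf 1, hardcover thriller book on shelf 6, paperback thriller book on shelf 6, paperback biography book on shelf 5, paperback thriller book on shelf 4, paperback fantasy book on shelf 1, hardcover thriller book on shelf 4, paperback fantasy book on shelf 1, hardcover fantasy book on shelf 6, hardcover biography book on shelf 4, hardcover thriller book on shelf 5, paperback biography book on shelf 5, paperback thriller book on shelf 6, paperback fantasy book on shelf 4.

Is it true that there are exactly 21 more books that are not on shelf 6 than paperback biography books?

|books that are not on shelf 6| = 27.
|paperback biography books| = 6.
The claim requires 27 − 6 (= 21) to equal 21, which holds.

True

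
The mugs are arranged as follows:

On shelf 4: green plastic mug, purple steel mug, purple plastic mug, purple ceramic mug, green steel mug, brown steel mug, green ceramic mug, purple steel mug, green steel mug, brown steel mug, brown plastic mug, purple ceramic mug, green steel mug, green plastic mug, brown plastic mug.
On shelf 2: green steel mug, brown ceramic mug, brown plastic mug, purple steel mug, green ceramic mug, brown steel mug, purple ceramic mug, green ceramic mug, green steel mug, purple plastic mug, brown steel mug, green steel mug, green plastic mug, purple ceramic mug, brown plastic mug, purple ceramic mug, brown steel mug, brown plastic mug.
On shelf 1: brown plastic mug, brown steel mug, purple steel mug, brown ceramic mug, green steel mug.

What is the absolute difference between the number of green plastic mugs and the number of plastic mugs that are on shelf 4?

2

green plastic mugs: 3. plastic mugs on shelf 4: 5.
|3 − 5| = 5 − 3 = 2.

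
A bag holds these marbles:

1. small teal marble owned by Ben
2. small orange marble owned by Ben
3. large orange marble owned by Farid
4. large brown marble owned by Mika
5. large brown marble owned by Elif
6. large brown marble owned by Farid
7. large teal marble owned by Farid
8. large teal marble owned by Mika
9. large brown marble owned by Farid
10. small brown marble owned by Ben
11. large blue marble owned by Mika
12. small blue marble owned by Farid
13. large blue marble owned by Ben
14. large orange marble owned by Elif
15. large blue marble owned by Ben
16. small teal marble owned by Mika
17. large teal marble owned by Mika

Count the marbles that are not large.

5

Total marbles: 17; with the excluded value: 12; remaining 17 − 12 = 5.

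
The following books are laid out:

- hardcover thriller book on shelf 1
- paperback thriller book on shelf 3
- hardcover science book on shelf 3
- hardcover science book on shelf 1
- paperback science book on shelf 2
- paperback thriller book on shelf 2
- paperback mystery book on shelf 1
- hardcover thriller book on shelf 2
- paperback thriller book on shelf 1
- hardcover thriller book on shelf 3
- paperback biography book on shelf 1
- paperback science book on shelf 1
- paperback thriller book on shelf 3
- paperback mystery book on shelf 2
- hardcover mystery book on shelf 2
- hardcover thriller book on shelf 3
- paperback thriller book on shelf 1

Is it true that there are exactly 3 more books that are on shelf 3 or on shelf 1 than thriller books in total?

True

There are 12 books on shelf 3 or on shelf 1.
There are 9 thriller books.
The claim requires 12 − 9 (= 3) to equal 3, which holds.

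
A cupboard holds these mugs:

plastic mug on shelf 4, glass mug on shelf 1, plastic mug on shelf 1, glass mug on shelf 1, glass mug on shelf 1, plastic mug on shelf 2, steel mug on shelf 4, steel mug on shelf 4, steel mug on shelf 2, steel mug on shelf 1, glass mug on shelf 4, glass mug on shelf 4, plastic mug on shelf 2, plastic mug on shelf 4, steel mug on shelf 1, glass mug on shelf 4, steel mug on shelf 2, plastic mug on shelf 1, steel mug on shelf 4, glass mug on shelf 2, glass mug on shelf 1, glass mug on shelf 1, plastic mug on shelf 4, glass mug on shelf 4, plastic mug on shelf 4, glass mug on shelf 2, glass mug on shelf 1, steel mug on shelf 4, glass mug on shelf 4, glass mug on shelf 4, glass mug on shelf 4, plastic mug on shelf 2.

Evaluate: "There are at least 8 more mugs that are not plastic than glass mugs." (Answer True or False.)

True

|mugs that are not plastic| = 23.
|glass mugs| = 15.
The claim requires 23 − 15 = 8 ≥ 8, which holds.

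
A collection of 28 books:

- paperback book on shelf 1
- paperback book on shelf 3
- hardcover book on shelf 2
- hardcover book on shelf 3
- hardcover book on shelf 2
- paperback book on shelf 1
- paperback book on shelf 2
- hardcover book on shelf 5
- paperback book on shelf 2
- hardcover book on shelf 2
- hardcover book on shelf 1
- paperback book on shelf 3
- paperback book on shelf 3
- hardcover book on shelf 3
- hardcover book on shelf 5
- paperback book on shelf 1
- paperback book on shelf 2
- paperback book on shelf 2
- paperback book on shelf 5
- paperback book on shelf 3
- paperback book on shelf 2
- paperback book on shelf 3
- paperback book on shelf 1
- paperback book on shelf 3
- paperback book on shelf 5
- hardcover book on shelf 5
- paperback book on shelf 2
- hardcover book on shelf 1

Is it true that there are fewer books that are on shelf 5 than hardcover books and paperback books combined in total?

True

There are 5 books on shelf 5.
hardcover books: 10; paperback books: 18; combined: 10 + 18 = 28.
The claim requires 5 < 28, which holds.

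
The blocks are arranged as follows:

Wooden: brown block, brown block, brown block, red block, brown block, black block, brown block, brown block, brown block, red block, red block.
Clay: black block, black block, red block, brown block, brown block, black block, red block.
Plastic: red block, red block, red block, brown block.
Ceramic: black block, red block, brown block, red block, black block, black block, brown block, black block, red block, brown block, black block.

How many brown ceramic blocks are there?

3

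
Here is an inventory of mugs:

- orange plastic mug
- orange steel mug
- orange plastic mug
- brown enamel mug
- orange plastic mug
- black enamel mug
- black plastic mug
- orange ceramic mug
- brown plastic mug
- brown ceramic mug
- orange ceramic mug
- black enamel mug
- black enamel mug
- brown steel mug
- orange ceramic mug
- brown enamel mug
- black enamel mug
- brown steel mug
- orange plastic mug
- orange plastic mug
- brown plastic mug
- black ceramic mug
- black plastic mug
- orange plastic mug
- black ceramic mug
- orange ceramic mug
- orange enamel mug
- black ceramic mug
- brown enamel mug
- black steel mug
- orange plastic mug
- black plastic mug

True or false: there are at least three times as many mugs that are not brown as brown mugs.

True

|mugs that are not brown| = 24.
|brown mugs| = 8.
The claim requires 24 ≥ 3 × 8 = 24, which holds.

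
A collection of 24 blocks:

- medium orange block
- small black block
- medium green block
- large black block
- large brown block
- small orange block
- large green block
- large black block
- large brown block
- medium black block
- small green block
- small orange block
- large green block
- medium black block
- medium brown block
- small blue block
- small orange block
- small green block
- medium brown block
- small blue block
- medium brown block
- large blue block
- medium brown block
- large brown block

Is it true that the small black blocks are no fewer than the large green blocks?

There is 1 small black block.
There are 2 large green blocks.
The claim requires 1 ≥ 2, which does not hold.

False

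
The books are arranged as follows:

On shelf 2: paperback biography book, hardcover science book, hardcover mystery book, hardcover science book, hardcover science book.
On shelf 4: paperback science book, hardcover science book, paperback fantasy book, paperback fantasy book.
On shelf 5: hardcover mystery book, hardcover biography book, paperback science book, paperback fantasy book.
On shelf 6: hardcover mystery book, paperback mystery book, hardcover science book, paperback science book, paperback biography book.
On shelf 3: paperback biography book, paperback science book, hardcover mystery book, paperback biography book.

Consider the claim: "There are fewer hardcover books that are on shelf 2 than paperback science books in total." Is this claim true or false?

There are 4 hardcover books on shelf 2.
There are 4 paperback science books.
The claim requires 4 < 4, which does not hold.

False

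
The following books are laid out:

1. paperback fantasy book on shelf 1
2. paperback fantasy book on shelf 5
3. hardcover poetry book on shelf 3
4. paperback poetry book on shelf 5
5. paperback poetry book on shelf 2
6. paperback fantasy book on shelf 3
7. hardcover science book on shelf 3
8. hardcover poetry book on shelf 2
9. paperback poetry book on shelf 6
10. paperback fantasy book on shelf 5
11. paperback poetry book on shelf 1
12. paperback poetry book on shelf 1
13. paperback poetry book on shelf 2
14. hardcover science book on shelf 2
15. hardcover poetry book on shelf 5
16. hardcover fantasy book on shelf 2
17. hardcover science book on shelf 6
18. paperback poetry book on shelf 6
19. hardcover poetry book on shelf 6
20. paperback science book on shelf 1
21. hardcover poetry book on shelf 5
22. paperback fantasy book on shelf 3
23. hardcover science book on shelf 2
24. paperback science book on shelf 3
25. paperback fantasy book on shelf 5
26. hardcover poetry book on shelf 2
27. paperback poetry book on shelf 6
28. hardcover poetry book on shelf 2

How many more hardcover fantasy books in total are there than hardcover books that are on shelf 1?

hardcover fantasy books: 1.
hardcover books on shelf 1: 0.
1 − 0 = 1.

1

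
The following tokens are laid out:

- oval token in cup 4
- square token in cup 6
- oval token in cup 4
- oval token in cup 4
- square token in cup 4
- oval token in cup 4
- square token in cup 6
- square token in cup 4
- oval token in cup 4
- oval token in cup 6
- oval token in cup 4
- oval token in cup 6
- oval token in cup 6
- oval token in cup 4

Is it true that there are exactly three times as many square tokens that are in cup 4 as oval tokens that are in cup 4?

False

|square tokens in cup 4| = 2.
|oval tokens in cup 4| = 7.
The claim requires 2 = 3 × 7 = 21, which does not hold.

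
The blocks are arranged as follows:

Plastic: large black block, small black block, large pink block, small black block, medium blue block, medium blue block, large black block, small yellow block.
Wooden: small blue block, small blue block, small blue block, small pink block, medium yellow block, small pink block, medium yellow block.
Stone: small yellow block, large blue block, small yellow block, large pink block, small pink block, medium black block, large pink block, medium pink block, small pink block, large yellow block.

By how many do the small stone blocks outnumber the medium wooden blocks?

2

small stone blocks: 4.
medium wooden blocks: 2.
4 − 2 = 2.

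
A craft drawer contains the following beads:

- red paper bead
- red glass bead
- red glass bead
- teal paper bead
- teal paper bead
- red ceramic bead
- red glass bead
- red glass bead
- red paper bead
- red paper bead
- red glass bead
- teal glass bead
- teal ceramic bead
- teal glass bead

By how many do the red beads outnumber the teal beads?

4

red beads: 9.
teal beads: 5.
9 − 5 = 4.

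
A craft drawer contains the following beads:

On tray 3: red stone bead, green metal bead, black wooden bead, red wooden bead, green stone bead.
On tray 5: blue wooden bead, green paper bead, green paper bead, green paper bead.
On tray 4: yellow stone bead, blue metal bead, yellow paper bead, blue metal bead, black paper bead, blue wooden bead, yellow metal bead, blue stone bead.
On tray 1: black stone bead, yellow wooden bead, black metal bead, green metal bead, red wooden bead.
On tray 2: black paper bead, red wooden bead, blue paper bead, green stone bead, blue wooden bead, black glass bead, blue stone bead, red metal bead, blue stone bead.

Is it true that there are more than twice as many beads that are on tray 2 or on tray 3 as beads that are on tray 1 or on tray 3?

False

|beads on tray 2 or on tray 3| = 14.
|beads on tray 1 or on tray 3| = 10.
The claim requires 14 > 2 × 10 = 20, which does not hold.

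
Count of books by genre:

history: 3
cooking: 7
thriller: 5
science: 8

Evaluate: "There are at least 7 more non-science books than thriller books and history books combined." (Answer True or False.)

True

There are 15 non-science books.
thriller books: 5; history books: 3; combined: 5 + 3 = 8.
The claim requires 15 − 8 = 7 ≥ 7, which holds.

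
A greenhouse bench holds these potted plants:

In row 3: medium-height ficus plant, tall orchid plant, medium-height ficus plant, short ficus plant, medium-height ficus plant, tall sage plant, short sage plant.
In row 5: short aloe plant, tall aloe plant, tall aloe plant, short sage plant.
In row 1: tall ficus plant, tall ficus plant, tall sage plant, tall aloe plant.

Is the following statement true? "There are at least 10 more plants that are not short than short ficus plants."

True

|plants that are not short| = 11.
|short ficus plants| = 1.
The claim requires 11 − 1 = 10 ≥ 10, which holds.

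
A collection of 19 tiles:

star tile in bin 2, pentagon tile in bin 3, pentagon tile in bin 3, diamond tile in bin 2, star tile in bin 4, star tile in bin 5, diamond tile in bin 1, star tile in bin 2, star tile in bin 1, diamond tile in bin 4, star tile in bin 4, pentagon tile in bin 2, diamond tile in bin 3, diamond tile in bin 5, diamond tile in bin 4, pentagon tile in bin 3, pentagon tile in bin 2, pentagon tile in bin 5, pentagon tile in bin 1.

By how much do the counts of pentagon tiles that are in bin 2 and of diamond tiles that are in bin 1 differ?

1

pentagon tiles in bin 2: 2. diamond tiles in bin 1: 1.
|2 − 1| = 2 − 1 = 1.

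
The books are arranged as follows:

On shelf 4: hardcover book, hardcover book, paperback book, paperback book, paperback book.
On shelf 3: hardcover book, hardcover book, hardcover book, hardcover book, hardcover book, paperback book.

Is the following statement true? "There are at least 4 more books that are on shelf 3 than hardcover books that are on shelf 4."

books on shelf 3: 6.
hardcover books on shelf 4: 2.
The claim requires 6 − 2 = 4 ≥ 4, which holds.

True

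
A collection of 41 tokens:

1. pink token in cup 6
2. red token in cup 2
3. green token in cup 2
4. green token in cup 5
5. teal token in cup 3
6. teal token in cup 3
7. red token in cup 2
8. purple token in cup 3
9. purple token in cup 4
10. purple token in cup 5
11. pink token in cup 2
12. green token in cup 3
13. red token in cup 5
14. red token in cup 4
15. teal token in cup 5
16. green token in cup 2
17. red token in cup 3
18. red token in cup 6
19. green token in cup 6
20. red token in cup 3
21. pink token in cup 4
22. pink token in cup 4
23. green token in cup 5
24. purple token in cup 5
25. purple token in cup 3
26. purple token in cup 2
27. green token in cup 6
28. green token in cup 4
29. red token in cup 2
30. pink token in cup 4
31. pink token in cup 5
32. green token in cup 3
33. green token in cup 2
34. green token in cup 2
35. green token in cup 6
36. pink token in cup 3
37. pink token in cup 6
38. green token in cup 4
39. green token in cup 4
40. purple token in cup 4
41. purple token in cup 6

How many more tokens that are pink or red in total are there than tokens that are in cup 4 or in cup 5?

tokens that are pink or red: 16.
tokens in cup 4 or in cup 5: 16.
16 − 16 = 0.

0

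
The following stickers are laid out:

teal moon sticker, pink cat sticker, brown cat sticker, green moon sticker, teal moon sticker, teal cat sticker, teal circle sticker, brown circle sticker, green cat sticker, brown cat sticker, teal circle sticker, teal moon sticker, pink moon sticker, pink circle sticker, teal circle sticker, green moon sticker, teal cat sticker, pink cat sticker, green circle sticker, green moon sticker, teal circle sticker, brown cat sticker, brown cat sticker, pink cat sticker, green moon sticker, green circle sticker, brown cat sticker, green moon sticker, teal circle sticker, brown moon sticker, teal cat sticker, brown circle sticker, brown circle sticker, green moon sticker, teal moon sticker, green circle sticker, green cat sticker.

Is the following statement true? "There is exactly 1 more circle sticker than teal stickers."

False

There are 12 circle stickers.
There are 12 teal stickers.
The claim requires 12 − 12 (= 0) to equal 1, which does not hold.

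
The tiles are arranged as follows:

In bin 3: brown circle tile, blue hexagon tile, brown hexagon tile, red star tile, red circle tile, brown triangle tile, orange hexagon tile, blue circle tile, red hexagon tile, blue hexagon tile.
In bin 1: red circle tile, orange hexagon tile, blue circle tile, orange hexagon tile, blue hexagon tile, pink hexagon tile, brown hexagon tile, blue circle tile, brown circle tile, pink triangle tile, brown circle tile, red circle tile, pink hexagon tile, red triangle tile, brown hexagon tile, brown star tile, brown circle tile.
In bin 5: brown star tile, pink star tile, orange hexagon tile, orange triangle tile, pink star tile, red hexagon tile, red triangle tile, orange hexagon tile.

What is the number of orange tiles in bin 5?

3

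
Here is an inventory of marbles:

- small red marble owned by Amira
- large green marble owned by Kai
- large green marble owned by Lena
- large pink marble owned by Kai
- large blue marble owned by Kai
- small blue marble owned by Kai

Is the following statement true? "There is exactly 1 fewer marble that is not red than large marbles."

False

There are 5 marbles that are not red.
There are 4 large marbles.
The claim requires 4 − 5 (= -1) to equal 1, which does not hold.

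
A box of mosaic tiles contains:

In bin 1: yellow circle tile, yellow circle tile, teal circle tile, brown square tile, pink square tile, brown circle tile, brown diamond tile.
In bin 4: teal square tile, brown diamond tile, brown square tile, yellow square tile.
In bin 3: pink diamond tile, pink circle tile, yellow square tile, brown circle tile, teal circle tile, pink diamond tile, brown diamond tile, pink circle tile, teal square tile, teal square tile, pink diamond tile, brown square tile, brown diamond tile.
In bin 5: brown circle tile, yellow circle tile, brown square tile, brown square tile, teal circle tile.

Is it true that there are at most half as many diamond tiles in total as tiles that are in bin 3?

False

|diamond tiles| = 7.
|tiles in bin 3| = 13.
The claim requires 2 × 7 = 14 ≤ 13, which does not hold.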